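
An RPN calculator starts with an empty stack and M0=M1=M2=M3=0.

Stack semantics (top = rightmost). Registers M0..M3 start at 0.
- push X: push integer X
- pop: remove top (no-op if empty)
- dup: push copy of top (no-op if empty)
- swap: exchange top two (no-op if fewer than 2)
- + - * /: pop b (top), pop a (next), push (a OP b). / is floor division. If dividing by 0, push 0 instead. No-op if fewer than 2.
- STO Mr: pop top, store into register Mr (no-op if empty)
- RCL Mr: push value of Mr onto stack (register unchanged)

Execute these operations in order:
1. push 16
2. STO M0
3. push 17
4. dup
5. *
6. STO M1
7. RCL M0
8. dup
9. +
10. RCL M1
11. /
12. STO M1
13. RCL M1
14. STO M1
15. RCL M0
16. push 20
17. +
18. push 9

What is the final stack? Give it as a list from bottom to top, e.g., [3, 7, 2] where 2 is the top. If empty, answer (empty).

After op 1 (push 16): stack=[16] mem=[0,0,0,0]
After op 2 (STO M0): stack=[empty] mem=[16,0,0,0]
After op 3 (push 17): stack=[17] mem=[16,0,0,0]
After op 4 (dup): stack=[17,17] mem=[16,0,0,0]
After op 5 (*): stack=[289] mem=[16,0,0,0]
After op 6 (STO M1): stack=[empty] mem=[16,289,0,0]
After op 7 (RCL M0): stack=[16] mem=[16,289,0,0]
After op 8 (dup): stack=[16,16] mem=[16,289,0,0]
After op 9 (+): stack=[32] mem=[16,289,0,0]
After op 10 (RCL M1): stack=[32,289] mem=[16,289,0,0]
After op 11 (/): stack=[0] mem=[16,289,0,0]
After op 12 (STO M1): stack=[empty] mem=[16,0,0,0]
After op 13 (RCL M1): stack=[0] mem=[16,0,0,0]
After op 14 (STO M1): stack=[empty] mem=[16,0,0,0]
After op 15 (RCL M0): stack=[16] mem=[16,0,0,0]
After op 16 (push 20): stack=[16,20] mem=[16,0,0,0]
After op 17 (+): stack=[36] mem=[16,0,0,0]
After op 18 (push 9): stack=[36,9] mem=[16,0,0,0]

Answer: [36, 9]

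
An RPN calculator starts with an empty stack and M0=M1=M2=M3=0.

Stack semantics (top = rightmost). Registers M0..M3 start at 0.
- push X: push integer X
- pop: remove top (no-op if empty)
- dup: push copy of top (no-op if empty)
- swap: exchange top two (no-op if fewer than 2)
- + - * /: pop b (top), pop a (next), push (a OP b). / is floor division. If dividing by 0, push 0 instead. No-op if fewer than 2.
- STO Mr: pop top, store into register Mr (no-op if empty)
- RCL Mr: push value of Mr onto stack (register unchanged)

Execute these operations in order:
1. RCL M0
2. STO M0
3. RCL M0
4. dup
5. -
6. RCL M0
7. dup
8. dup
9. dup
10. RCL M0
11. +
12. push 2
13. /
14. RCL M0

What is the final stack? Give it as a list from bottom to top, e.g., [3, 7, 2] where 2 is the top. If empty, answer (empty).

Answer: [0, 0, 0, 0, 0, 0]

Derivation:
After op 1 (RCL M0): stack=[0] mem=[0,0,0,0]
After op 2 (STO M0): stack=[empty] mem=[0,0,0,0]
After op 3 (RCL M0): stack=[0] mem=[0,0,0,0]
After op 4 (dup): stack=[0,0] mem=[0,0,0,0]
After op 5 (-): stack=[0] mem=[0,0,0,0]
After op 6 (RCL M0): stack=[0,0] mem=[0,0,0,0]
After op 7 (dup): stack=[0,0,0] mem=[0,0,0,0]
After op 8 (dup): stack=[0,0,0,0] mem=[0,0,0,0]
After op 9 (dup): stack=[0,0,0,0,0] mem=[0,0,0,0]
After op 10 (RCL M0): stack=[0,0,0,0,0,0] mem=[0,0,0,0]
After op 11 (+): stack=[0,0,0,0,0] mem=[0,0,0,0]
After op 12 (push 2): stack=[0,0,0,0,0,2] mem=[0,0,0,0]
After op 13 (/): stack=[0,0,0,0,0] mem=[0,0,0,0]
After op 14 (RCL M0): stack=[0,0,0,0,0,0] mem=[0,0,0,0]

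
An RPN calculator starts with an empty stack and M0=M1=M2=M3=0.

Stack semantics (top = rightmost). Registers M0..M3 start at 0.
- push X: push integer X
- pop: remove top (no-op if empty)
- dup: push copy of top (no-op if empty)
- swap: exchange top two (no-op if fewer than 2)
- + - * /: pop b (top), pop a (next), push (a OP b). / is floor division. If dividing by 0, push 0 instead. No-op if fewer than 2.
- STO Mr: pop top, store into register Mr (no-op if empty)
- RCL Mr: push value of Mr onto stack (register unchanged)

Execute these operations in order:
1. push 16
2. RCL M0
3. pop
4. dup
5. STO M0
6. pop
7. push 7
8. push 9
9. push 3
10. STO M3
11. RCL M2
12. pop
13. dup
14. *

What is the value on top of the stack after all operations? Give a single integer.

Answer: 81

Derivation:
After op 1 (push 16): stack=[16] mem=[0,0,0,0]
After op 2 (RCL M0): stack=[16,0] mem=[0,0,0,0]
After op 3 (pop): stack=[16] mem=[0,0,0,0]
After op 4 (dup): stack=[16,16] mem=[0,0,0,0]
After op 5 (STO M0): stack=[16] mem=[16,0,0,0]
After op 6 (pop): stack=[empty] mem=[16,0,0,0]
After op 7 (push 7): stack=[7] mem=[16,0,0,0]
After op 8 (push 9): stack=[7,9] mem=[16,0,0,0]
After op 9 (push 3): stack=[7,9,3] mem=[16,0,0,0]
After op 10 (STO M3): stack=[7,9] mem=[16,0,0,3]
After op 11 (RCL M2): stack=[7,9,0] mem=[16,0,0,3]
After op 12 (pop): stack=[7,9] mem=[16,0,0,3]
After op 13 (dup): stack=[7,9,9] mem=[16,0,0,3]
After op 14 (*): stack=[7,81] mem=[16,0,0,3]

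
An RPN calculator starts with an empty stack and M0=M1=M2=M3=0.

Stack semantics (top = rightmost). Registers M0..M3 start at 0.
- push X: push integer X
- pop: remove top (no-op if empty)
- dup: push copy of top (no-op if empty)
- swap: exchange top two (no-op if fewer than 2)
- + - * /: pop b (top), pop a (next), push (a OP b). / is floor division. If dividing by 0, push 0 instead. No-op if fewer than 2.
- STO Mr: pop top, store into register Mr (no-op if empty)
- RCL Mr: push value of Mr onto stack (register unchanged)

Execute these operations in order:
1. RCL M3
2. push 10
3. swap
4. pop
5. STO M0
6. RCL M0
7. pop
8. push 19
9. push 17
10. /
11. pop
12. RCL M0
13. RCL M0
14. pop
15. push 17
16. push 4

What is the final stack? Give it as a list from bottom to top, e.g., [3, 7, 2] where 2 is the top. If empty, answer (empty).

After op 1 (RCL M3): stack=[0] mem=[0,0,0,0]
After op 2 (push 10): stack=[0,10] mem=[0,0,0,0]
After op 3 (swap): stack=[10,0] mem=[0,0,0,0]
After op 4 (pop): stack=[10] mem=[0,0,0,0]
After op 5 (STO M0): stack=[empty] mem=[10,0,0,0]
After op 6 (RCL M0): stack=[10] mem=[10,0,0,0]
After op 7 (pop): stack=[empty] mem=[10,0,0,0]
After op 8 (push 19): stack=[19] mem=[10,0,0,0]
After op 9 (push 17): stack=[19,17] mem=[10,0,0,0]
After op 10 (/): stack=[1] mem=[10,0,0,0]
After op 11 (pop): stack=[empty] mem=[10,0,0,0]
After op 12 (RCL M0): stack=[10] mem=[10,0,0,0]
After op 13 (RCL M0): stack=[10,10] mem=[10,0,0,0]
After op 14 (pop): stack=[10] mem=[10,0,0,0]
After op 15 (push 17): stack=[10,17] mem=[10,0,0,0]
After op 16 (push 4): stack=[10,17,4] mem=[10,0,0,0]

Answer: [10, 17, 4]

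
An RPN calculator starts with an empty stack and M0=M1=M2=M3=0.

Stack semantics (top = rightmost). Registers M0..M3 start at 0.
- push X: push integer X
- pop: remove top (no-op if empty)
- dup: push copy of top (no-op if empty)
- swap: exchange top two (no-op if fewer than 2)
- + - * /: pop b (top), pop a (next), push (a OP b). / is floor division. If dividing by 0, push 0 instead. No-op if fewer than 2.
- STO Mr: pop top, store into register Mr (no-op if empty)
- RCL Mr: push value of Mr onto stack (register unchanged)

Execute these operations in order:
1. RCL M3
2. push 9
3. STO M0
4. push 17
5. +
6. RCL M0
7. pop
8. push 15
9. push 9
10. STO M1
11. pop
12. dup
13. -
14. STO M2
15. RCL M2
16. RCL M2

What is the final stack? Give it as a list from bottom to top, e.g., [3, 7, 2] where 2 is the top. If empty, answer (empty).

Answer: [0, 0]

Derivation:
After op 1 (RCL M3): stack=[0] mem=[0,0,0,0]
After op 2 (push 9): stack=[0,9] mem=[0,0,0,0]
After op 3 (STO M0): stack=[0] mem=[9,0,0,0]
After op 4 (push 17): stack=[0,17] mem=[9,0,0,0]
After op 5 (+): stack=[17] mem=[9,0,0,0]
After op 6 (RCL M0): stack=[17,9] mem=[9,0,0,0]
After op 7 (pop): stack=[17] mem=[9,0,0,0]
After op 8 (push 15): stack=[17,15] mem=[9,0,0,0]
After op 9 (push 9): stack=[17,15,9] mem=[9,0,0,0]
After op 10 (STO M1): stack=[17,15] mem=[9,9,0,0]
After op 11 (pop): stack=[17] mem=[9,9,0,0]
After op 12 (dup): stack=[17,17] mem=[9,9,0,0]
After op 13 (-): stack=[0] mem=[9,9,0,0]
After op 14 (STO M2): stack=[empty] mem=[9,9,0,0]
After op 15 (RCL M2): stack=[0] mem=[9,9,0,0]
After op 16 (RCL M2): stack=[0,0] mem=[9,9,0,0]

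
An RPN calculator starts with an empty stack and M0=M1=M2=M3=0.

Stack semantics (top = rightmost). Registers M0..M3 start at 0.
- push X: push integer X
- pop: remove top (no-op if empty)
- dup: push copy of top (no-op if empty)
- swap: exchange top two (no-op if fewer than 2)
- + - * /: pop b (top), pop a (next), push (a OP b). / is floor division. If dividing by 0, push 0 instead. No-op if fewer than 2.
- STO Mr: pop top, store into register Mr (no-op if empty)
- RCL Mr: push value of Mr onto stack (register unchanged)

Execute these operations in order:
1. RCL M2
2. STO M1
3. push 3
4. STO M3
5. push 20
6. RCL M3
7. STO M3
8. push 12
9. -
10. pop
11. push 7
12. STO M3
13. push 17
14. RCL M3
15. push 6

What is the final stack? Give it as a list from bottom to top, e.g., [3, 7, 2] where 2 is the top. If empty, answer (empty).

After op 1 (RCL M2): stack=[0] mem=[0,0,0,0]
After op 2 (STO M1): stack=[empty] mem=[0,0,0,0]
After op 3 (push 3): stack=[3] mem=[0,0,0,0]
After op 4 (STO M3): stack=[empty] mem=[0,0,0,3]
After op 5 (push 20): stack=[20] mem=[0,0,0,3]
After op 6 (RCL M3): stack=[20,3] mem=[0,0,0,3]
After op 7 (STO M3): stack=[20] mem=[0,0,0,3]
After op 8 (push 12): stack=[20,12] mem=[0,0,0,3]
After op 9 (-): stack=[8] mem=[0,0,0,3]
After op 10 (pop): stack=[empty] mem=[0,0,0,3]
After op 11 (push 7): stack=[7] mem=[0,0,0,3]
After op 12 (STO M3): stack=[empty] mem=[0,0,0,7]
After op 13 (push 17): stack=[17] mem=[0,0,0,7]
After op 14 (RCL M3): stack=[17,7] mem=[0,0,0,7]
After op 15 (push 6): stack=[17,7,6] mem=[0,0,0,7]

Answer: [17, 7, 6]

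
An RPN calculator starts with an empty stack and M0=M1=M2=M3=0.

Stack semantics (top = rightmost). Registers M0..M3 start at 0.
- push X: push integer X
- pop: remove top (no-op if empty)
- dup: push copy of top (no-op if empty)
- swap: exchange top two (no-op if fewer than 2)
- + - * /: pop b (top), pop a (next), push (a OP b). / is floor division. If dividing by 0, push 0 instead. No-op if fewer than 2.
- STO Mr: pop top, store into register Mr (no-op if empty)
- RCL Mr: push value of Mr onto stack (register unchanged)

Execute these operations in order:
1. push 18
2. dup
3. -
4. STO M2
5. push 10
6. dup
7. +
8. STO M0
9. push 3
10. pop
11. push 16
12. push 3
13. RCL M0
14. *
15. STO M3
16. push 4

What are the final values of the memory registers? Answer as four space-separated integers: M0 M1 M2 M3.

Answer: 20 0 0 60

Derivation:
After op 1 (push 18): stack=[18] mem=[0,0,0,0]
After op 2 (dup): stack=[18,18] mem=[0,0,0,0]
After op 3 (-): stack=[0] mem=[0,0,0,0]
After op 4 (STO M2): stack=[empty] mem=[0,0,0,0]
After op 5 (push 10): stack=[10] mem=[0,0,0,0]
After op 6 (dup): stack=[10,10] mem=[0,0,0,0]
After op 7 (+): stack=[20] mem=[0,0,0,0]
After op 8 (STO M0): stack=[empty] mem=[20,0,0,0]
After op 9 (push 3): stack=[3] mem=[20,0,0,0]
After op 10 (pop): stack=[empty] mem=[20,0,0,0]
After op 11 (push 16): stack=[16] mem=[20,0,0,0]
After op 12 (push 3): stack=[16,3] mem=[20,0,0,0]
After op 13 (RCL M0): stack=[16,3,20] mem=[20,0,0,0]
After op 14 (*): stack=[16,60] mem=[20,0,0,0]
After op 15 (STO M3): stack=[16] mem=[20,0,0,60]
After op 16 (push 4): stack=[16,4] mem=[20,0,0,60]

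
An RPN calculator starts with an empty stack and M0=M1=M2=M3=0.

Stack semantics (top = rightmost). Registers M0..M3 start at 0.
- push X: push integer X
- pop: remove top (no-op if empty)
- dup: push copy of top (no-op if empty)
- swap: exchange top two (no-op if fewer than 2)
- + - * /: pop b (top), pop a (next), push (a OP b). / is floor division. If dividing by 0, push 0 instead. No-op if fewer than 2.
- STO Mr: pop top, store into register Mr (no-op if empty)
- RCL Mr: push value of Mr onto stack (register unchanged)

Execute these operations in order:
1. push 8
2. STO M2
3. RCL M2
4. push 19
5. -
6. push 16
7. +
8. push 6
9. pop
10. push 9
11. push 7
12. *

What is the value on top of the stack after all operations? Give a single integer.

Answer: 63

Derivation:
After op 1 (push 8): stack=[8] mem=[0,0,0,0]
After op 2 (STO M2): stack=[empty] mem=[0,0,8,0]
After op 3 (RCL M2): stack=[8] mem=[0,0,8,0]
After op 4 (push 19): stack=[8,19] mem=[0,0,8,0]
After op 5 (-): stack=[-11] mem=[0,0,8,0]
After op 6 (push 16): stack=[-11,16] mem=[0,0,8,0]
After op 7 (+): stack=[5] mem=[0,0,8,0]
After op 8 (push 6): stack=[5,6] mem=[0,0,8,0]
After op 9 (pop): stack=[5] mem=[0,0,8,0]
After op 10 (push 9): stack=[5,9] mem=[0,0,8,0]
After op 11 (push 7): stack=[5,9,7] mem=[0,0,8,0]
After op 12 (*): stack=[5,63] mem=[0,0,8,0]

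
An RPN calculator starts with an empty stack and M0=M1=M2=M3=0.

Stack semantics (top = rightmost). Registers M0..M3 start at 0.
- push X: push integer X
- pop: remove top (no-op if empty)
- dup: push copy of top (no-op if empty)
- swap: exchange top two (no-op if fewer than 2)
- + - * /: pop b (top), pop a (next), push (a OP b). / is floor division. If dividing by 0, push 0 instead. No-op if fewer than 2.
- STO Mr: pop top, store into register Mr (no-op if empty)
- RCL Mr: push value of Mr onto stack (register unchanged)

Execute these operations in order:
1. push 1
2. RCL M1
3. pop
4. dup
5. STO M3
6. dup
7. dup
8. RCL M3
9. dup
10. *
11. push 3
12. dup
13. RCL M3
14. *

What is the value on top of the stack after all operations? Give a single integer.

After op 1 (push 1): stack=[1] mem=[0,0,0,0]
After op 2 (RCL M1): stack=[1,0] mem=[0,0,0,0]
After op 3 (pop): stack=[1] mem=[0,0,0,0]
After op 4 (dup): stack=[1,1] mem=[0,0,0,0]
After op 5 (STO M3): stack=[1] mem=[0,0,0,1]
After op 6 (dup): stack=[1,1] mem=[0,0,0,1]
After op 7 (dup): stack=[1,1,1] mem=[0,0,0,1]
After op 8 (RCL M3): stack=[1,1,1,1] mem=[0,0,0,1]
After op 9 (dup): stack=[1,1,1,1,1] mem=[0,0,0,1]
After op 10 (*): stack=[1,1,1,1] mem=[0,0,0,1]
After op 11 (push 3): stack=[1,1,1,1,3] mem=[0,0,0,1]
After op 12 (dup): stack=[1,1,1,1,3,3] mem=[0,0,0,1]
After op 13 (RCL M3): stack=[1,1,1,1,3,3,1] mem=[0,0,0,1]
After op 14 (*): stack=[1,1,1,1,3,3] mem=[0,0,0,1]

Answer: 3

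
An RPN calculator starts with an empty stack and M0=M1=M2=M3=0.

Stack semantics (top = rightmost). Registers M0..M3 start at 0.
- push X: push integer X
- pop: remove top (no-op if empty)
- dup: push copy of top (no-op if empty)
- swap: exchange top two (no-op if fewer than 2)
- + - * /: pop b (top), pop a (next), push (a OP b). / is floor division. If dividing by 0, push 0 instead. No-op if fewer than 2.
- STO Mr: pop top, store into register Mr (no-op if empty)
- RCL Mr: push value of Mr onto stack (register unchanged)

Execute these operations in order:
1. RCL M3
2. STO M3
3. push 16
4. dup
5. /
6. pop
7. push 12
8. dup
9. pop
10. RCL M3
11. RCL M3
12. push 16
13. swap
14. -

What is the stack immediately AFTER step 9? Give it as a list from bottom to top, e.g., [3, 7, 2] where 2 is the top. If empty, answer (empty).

After op 1 (RCL M3): stack=[0] mem=[0,0,0,0]
After op 2 (STO M3): stack=[empty] mem=[0,0,0,0]
After op 3 (push 16): stack=[16] mem=[0,0,0,0]
After op 4 (dup): stack=[16,16] mem=[0,0,0,0]
After op 5 (/): stack=[1] mem=[0,0,0,0]
After op 6 (pop): stack=[empty] mem=[0,0,0,0]
After op 7 (push 12): stack=[12] mem=[0,0,0,0]
After op 8 (dup): stack=[12,12] mem=[0,0,0,0]
After op 9 (pop): stack=[12] mem=[0,0,0,0]

[12]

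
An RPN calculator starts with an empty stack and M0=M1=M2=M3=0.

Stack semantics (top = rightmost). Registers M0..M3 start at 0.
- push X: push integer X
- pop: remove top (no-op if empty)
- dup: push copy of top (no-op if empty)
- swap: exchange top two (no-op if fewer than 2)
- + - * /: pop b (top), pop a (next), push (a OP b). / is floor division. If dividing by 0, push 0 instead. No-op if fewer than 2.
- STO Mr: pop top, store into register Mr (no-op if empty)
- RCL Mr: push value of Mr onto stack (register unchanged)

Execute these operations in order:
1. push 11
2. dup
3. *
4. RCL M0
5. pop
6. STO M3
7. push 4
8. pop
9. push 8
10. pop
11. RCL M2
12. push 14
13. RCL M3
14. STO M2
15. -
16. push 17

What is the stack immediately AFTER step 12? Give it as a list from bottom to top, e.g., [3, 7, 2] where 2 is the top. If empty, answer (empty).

After op 1 (push 11): stack=[11] mem=[0,0,0,0]
After op 2 (dup): stack=[11,11] mem=[0,0,0,0]
After op 3 (*): stack=[121] mem=[0,0,0,0]
After op 4 (RCL M0): stack=[121,0] mem=[0,0,0,0]
After op 5 (pop): stack=[121] mem=[0,0,0,0]
After op 6 (STO M3): stack=[empty] mem=[0,0,0,121]
After op 7 (push 4): stack=[4] mem=[0,0,0,121]
After op 8 (pop): stack=[empty] mem=[0,0,0,121]
After op 9 (push 8): stack=[8] mem=[0,0,0,121]
After op 10 (pop): stack=[empty] mem=[0,0,0,121]
After op 11 (RCL M2): stack=[0] mem=[0,0,0,121]
After op 12 (push 14): stack=[0,14] mem=[0,0,0,121]

[0, 14]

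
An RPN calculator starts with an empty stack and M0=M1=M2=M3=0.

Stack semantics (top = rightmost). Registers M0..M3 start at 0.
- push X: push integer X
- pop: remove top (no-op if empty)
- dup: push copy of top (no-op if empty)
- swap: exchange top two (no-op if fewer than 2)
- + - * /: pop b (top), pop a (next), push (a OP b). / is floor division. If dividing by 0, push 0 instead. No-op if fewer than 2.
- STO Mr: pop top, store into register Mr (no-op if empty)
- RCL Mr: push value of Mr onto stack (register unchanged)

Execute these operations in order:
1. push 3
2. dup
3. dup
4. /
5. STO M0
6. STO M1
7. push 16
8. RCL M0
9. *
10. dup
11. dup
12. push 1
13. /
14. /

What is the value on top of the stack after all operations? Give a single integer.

Answer: 1

Derivation:
After op 1 (push 3): stack=[3] mem=[0,0,0,0]
After op 2 (dup): stack=[3,3] mem=[0,0,0,0]
After op 3 (dup): stack=[3,3,3] mem=[0,0,0,0]
After op 4 (/): stack=[3,1] mem=[0,0,0,0]
After op 5 (STO M0): stack=[3] mem=[1,0,0,0]
After op 6 (STO M1): stack=[empty] mem=[1,3,0,0]
After op 7 (push 16): stack=[16] mem=[1,3,0,0]
After op 8 (RCL M0): stack=[16,1] mem=[1,3,0,0]
After op 9 (*): stack=[16] mem=[1,3,0,0]
After op 10 (dup): stack=[16,16] mem=[1,3,0,0]
After op 11 (dup): stack=[16,16,16] mem=[1,3,0,0]
After op 12 (push 1): stack=[16,16,16,1] mem=[1,3,0,0]
After op 13 (/): stack=[16,16,16] mem=[1,3,0,0]
After op 14 (/): stack=[16,1] mem=[1,3,0,0]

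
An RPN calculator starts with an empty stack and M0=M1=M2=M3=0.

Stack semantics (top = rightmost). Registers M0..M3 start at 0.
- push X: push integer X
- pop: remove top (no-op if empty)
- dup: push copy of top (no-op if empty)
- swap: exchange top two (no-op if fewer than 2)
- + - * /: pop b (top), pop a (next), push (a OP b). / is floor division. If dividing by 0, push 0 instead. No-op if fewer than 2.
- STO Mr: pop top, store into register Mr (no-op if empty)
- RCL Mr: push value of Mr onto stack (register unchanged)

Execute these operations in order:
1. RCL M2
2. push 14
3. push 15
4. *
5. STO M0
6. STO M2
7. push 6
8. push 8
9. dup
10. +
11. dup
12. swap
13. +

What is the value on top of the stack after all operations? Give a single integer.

After op 1 (RCL M2): stack=[0] mem=[0,0,0,0]
After op 2 (push 14): stack=[0,14] mem=[0,0,0,0]
After op 3 (push 15): stack=[0,14,15] mem=[0,0,0,0]
After op 4 (*): stack=[0,210] mem=[0,0,0,0]
After op 5 (STO M0): stack=[0] mem=[210,0,0,0]
After op 6 (STO M2): stack=[empty] mem=[210,0,0,0]
After op 7 (push 6): stack=[6] mem=[210,0,0,0]
After op 8 (push 8): stack=[6,8] mem=[210,0,0,0]
After op 9 (dup): stack=[6,8,8] mem=[210,0,0,0]
After op 10 (+): stack=[6,16] mem=[210,0,0,0]
After op 11 (dup): stack=[6,16,16] mem=[210,0,0,0]
After op 12 (swap): stack=[6,16,16] mem=[210,0,0,0]
After op 13 (+): stack=[6,32] mem=[210,0,0,0]

Answer: 32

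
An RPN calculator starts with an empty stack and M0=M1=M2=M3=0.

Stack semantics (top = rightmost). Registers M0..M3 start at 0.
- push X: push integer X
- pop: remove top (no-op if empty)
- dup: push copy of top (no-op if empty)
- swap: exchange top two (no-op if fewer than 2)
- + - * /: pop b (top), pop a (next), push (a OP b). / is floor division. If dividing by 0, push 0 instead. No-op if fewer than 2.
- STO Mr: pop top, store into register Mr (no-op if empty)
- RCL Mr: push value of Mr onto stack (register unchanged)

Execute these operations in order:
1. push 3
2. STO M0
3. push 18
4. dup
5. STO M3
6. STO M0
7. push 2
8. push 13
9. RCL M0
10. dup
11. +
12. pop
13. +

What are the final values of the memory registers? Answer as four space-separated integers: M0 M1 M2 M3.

Answer: 18 0 0 18

Derivation:
After op 1 (push 3): stack=[3] mem=[0,0,0,0]
After op 2 (STO M0): stack=[empty] mem=[3,0,0,0]
After op 3 (push 18): stack=[18] mem=[3,0,0,0]
After op 4 (dup): stack=[18,18] mem=[3,0,0,0]
After op 5 (STO M3): stack=[18] mem=[3,0,0,18]
After op 6 (STO M0): stack=[empty] mem=[18,0,0,18]
After op 7 (push 2): stack=[2] mem=[18,0,0,18]
After op 8 (push 13): stack=[2,13] mem=[18,0,0,18]
After op 9 (RCL M0): stack=[2,13,18] mem=[18,0,0,18]
After op 10 (dup): stack=[2,13,18,18] mem=[18,0,0,18]
After op 11 (+): stack=[2,13,36] mem=[18,0,0,18]
After op 12 (pop): stack=[2,13] mem=[18,0,0,18]
After op 13 (+): stack=[15] mem=[18,0,0,18]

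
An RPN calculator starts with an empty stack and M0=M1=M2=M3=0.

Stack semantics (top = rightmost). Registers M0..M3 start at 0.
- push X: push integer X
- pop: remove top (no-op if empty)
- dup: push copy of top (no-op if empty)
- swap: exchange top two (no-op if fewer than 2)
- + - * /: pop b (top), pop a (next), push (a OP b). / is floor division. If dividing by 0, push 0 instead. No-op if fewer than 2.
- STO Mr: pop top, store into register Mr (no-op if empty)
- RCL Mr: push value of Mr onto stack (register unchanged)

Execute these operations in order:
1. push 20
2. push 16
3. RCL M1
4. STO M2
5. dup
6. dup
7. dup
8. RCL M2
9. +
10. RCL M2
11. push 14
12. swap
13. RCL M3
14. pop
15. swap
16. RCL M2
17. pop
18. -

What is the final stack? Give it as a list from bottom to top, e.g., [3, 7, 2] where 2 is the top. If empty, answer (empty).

After op 1 (push 20): stack=[20] mem=[0,0,0,0]
After op 2 (push 16): stack=[20,16] mem=[0,0,0,0]
After op 3 (RCL M1): stack=[20,16,0] mem=[0,0,0,0]
After op 4 (STO M2): stack=[20,16] mem=[0,0,0,0]
After op 5 (dup): stack=[20,16,16] mem=[0,0,0,0]
After op 6 (dup): stack=[20,16,16,16] mem=[0,0,0,0]
After op 7 (dup): stack=[20,16,16,16,16] mem=[0,0,0,0]
After op 8 (RCL M2): stack=[20,16,16,16,16,0] mem=[0,0,0,0]
After op 9 (+): stack=[20,16,16,16,16] mem=[0,0,0,0]
After op 10 (RCL M2): stack=[20,16,16,16,16,0] mem=[0,0,0,0]
After op 11 (push 14): stack=[20,16,16,16,16,0,14] mem=[0,0,0,0]
After op 12 (swap): stack=[20,16,16,16,16,14,0] mem=[0,0,0,0]
After op 13 (RCL M3): stack=[20,16,16,16,16,14,0,0] mem=[0,0,0,0]
After op 14 (pop): stack=[20,16,16,16,16,14,0] mem=[0,0,0,0]
After op 15 (swap): stack=[20,16,16,16,16,0,14] mem=[0,0,0,0]
After op 16 (RCL M2): stack=[20,16,16,16,16,0,14,0] mem=[0,0,0,0]
After op 17 (pop): stack=[20,16,16,16,16,0,14] mem=[0,0,0,0]
After op 18 (-): stack=[20,16,16,16,16,-14] mem=[0,0,0,0]

Answer: [20, 16, 16, 16, 16, -14]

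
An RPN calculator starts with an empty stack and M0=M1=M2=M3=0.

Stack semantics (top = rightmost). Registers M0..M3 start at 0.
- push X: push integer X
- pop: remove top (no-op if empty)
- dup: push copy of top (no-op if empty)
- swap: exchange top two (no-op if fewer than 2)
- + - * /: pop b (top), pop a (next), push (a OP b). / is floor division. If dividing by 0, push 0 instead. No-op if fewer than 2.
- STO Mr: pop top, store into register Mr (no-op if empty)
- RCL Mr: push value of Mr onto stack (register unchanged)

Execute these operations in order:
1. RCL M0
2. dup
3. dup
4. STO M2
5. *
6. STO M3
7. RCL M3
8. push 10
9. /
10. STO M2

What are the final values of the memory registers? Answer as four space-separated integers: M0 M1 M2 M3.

Answer: 0 0 0 0

Derivation:
After op 1 (RCL M0): stack=[0] mem=[0,0,0,0]
After op 2 (dup): stack=[0,0] mem=[0,0,0,0]
After op 3 (dup): stack=[0,0,0] mem=[0,0,0,0]
After op 4 (STO M2): stack=[0,0] mem=[0,0,0,0]
After op 5 (*): stack=[0] mem=[0,0,0,0]
After op 6 (STO M3): stack=[empty] mem=[0,0,0,0]
After op 7 (RCL M3): stack=[0] mem=[0,0,0,0]
After op 8 (push 10): stack=[0,10] mem=[0,0,0,0]
After op 9 (/): stack=[0] mem=[0,0,0,0]
After op 10 (STO M2): stack=[empty] mem=[0,0,0,0]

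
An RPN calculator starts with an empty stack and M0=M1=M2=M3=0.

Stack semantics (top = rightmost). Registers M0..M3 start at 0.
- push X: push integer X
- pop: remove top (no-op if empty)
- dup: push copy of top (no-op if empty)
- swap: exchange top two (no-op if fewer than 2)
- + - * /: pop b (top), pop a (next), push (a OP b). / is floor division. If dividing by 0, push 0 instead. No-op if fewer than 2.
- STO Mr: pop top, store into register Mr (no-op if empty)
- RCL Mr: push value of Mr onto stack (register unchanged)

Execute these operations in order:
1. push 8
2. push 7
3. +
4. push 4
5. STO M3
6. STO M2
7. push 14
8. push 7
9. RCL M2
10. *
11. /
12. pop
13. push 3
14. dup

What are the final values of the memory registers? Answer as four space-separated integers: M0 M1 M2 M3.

Answer: 0 0 15 4

Derivation:
After op 1 (push 8): stack=[8] mem=[0,0,0,0]
After op 2 (push 7): stack=[8,7] mem=[0,0,0,0]
After op 3 (+): stack=[15] mem=[0,0,0,0]
After op 4 (push 4): stack=[15,4] mem=[0,0,0,0]
After op 5 (STO M3): stack=[15] mem=[0,0,0,4]
After op 6 (STO M2): stack=[empty] mem=[0,0,15,4]
After op 7 (push 14): stack=[14] mem=[0,0,15,4]
After op 8 (push 7): stack=[14,7] mem=[0,0,15,4]
After op 9 (RCL M2): stack=[14,7,15] mem=[0,0,15,4]
After op 10 (*): stack=[14,105] mem=[0,0,15,4]
After op 11 (/): stack=[0] mem=[0,0,15,4]
After op 12 (pop): stack=[empty] mem=[0,0,15,4]
After op 13 (push 3): stack=[3] mem=[0,0,15,4]
After op 14 (dup): stack=[3,3] mem=[0,0,15,4]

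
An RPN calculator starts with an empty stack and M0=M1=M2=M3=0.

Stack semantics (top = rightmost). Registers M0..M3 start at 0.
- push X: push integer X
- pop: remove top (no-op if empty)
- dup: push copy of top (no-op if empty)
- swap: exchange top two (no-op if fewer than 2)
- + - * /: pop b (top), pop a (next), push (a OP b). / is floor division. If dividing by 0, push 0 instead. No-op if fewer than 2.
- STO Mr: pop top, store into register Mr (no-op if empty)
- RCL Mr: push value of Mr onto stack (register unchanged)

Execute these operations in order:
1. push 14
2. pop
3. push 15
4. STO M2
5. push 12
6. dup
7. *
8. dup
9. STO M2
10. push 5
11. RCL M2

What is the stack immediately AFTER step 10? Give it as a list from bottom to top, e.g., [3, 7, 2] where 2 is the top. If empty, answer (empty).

After op 1 (push 14): stack=[14] mem=[0,0,0,0]
After op 2 (pop): stack=[empty] mem=[0,0,0,0]
After op 3 (push 15): stack=[15] mem=[0,0,0,0]
After op 4 (STO M2): stack=[empty] mem=[0,0,15,0]
After op 5 (push 12): stack=[12] mem=[0,0,15,0]
After op 6 (dup): stack=[12,12] mem=[0,0,15,0]
After op 7 (*): stack=[144] mem=[0,0,15,0]
After op 8 (dup): stack=[144,144] mem=[0,0,15,0]
After op 9 (STO M2): stack=[144] mem=[0,0,144,0]
After op 10 (push 5): stack=[144,5] mem=[0,0,144,0]

[144, 5]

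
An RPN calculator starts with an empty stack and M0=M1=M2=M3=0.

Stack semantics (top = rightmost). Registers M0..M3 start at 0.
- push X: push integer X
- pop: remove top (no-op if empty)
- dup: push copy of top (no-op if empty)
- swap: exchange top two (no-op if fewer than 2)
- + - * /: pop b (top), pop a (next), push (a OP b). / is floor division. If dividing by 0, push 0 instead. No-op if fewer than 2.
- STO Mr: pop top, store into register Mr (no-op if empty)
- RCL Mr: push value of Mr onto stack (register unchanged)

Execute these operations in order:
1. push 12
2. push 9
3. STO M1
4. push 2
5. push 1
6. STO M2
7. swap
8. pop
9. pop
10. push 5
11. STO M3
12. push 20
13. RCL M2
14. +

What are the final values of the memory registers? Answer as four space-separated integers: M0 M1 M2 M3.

After op 1 (push 12): stack=[12] mem=[0,0,0,0]
After op 2 (push 9): stack=[12,9] mem=[0,0,0,0]
After op 3 (STO M1): stack=[12] mem=[0,9,0,0]
After op 4 (push 2): stack=[12,2] mem=[0,9,0,0]
After op 5 (push 1): stack=[12,2,1] mem=[0,9,0,0]
After op 6 (STO M2): stack=[12,2] mem=[0,9,1,0]
After op 7 (swap): stack=[2,12] mem=[0,9,1,0]
After op 8 (pop): stack=[2] mem=[0,9,1,0]
After op 9 (pop): stack=[empty] mem=[0,9,1,0]
After op 10 (push 5): stack=[5] mem=[0,9,1,0]
After op 11 (STO M3): stack=[empty] mem=[0,9,1,5]
After op 12 (push 20): stack=[20] mem=[0,9,1,5]
After op 13 (RCL M2): stack=[20,1] mem=[0,9,1,5]
After op 14 (+): stack=[21] mem=[0,9,1,5]

Answer: 0 9 1 5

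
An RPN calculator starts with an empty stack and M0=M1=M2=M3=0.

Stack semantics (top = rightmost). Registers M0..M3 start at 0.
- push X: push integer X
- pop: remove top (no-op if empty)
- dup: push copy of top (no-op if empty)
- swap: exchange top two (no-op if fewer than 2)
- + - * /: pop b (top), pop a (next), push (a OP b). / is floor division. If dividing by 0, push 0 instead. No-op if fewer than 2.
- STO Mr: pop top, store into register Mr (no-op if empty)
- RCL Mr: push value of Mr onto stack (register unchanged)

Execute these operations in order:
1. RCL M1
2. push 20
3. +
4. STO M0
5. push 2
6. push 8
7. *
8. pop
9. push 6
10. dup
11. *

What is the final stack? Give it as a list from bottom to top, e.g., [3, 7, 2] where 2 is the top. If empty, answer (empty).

Answer: [36]

Derivation:
After op 1 (RCL M1): stack=[0] mem=[0,0,0,0]
After op 2 (push 20): stack=[0,20] mem=[0,0,0,0]
After op 3 (+): stack=[20] mem=[0,0,0,0]
After op 4 (STO M0): stack=[empty] mem=[20,0,0,0]
After op 5 (push 2): stack=[2] mem=[20,0,0,0]
After op 6 (push 8): stack=[2,8] mem=[20,0,0,0]
After op 7 (*): stack=[16] mem=[20,0,0,0]
After op 8 (pop): stack=[empty] mem=[20,0,0,0]
After op 9 (push 6): stack=[6] mem=[20,0,0,0]
After op 10 (dup): stack=[6,6] mem=[20,0,0,0]
After op 11 (*): stack=[36] mem=[20,0,0,0]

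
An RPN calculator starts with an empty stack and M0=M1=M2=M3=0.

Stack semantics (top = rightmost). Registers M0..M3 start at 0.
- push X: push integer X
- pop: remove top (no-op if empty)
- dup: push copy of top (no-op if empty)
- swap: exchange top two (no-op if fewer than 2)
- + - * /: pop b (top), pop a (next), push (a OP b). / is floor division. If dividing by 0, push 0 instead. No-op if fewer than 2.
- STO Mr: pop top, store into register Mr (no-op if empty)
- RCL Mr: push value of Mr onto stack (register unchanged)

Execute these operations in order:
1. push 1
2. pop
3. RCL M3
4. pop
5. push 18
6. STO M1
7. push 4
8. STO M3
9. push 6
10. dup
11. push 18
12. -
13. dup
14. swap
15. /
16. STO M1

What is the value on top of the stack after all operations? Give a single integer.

After op 1 (push 1): stack=[1] mem=[0,0,0,0]
After op 2 (pop): stack=[empty] mem=[0,0,0,0]
After op 3 (RCL M3): stack=[0] mem=[0,0,0,0]
After op 4 (pop): stack=[empty] mem=[0,0,0,0]
After op 5 (push 18): stack=[18] mem=[0,0,0,0]
After op 6 (STO M1): stack=[empty] mem=[0,18,0,0]
After op 7 (push 4): stack=[4] mem=[0,18,0,0]
After op 8 (STO M3): stack=[empty] mem=[0,18,0,4]
After op 9 (push 6): stack=[6] mem=[0,18,0,4]
After op 10 (dup): stack=[6,6] mem=[0,18,0,4]
After op 11 (push 18): stack=[6,6,18] mem=[0,18,0,4]
After op 12 (-): stack=[6,-12] mem=[0,18,0,4]
After op 13 (dup): stack=[6,-12,-12] mem=[0,18,0,4]
After op 14 (swap): stack=[6,-12,-12] mem=[0,18,0,4]
After op 15 (/): stack=[6,1] mem=[0,18,0,4]
After op 16 (STO M1): stack=[6] mem=[0,1,0,4]

Answer: 6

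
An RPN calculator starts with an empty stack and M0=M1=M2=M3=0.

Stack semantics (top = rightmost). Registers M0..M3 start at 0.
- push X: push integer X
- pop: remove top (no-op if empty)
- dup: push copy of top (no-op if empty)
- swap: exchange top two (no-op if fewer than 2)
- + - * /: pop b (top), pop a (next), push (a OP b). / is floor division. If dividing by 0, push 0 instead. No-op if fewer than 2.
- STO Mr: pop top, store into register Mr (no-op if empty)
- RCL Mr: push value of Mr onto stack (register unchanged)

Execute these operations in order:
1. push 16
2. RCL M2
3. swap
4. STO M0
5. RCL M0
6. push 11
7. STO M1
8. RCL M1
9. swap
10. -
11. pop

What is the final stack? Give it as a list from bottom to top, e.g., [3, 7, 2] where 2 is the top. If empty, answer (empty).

Answer: [0]

Derivation:
After op 1 (push 16): stack=[16] mem=[0,0,0,0]
After op 2 (RCL M2): stack=[16,0] mem=[0,0,0,0]
After op 3 (swap): stack=[0,16] mem=[0,0,0,0]
After op 4 (STO M0): stack=[0] mem=[16,0,0,0]
After op 5 (RCL M0): stack=[0,16] mem=[16,0,0,0]
After op 6 (push 11): stack=[0,16,11] mem=[16,0,0,0]
After op 7 (STO M1): stack=[0,16] mem=[16,11,0,0]
After op 8 (RCL M1): stack=[0,16,11] mem=[16,11,0,0]
After op 9 (swap): stack=[0,11,16] mem=[16,11,0,0]
After op 10 (-): stack=[0,-5] mem=[16,11,0,0]
After op 11 (pop): stack=[0] mem=[16,11,0,0]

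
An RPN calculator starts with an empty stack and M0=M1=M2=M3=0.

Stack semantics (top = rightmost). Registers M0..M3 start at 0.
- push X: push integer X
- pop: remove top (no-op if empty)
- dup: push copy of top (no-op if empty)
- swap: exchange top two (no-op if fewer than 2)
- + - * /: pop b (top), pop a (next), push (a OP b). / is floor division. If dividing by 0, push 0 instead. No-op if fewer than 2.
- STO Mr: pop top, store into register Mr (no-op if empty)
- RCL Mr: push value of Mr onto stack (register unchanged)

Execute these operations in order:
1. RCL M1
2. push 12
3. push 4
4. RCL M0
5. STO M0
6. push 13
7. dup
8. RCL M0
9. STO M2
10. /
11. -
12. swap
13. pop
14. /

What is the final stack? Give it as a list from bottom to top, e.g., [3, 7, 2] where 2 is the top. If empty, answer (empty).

After op 1 (RCL M1): stack=[0] mem=[0,0,0,0]
After op 2 (push 12): stack=[0,12] mem=[0,0,0,0]
After op 3 (push 4): stack=[0,12,4] mem=[0,0,0,0]
After op 4 (RCL M0): stack=[0,12,4,0] mem=[0,0,0,0]
After op 5 (STO M0): stack=[0,12,4] mem=[0,0,0,0]
After op 6 (push 13): stack=[0,12,4,13] mem=[0,0,0,0]
After op 7 (dup): stack=[0,12,4,13,13] mem=[0,0,0,0]
After op 8 (RCL M0): stack=[0,12,4,13,13,0] mem=[0,0,0,0]
After op 9 (STO M2): stack=[0,12,4,13,13] mem=[0,0,0,0]
After op 10 (/): stack=[0,12,4,1] mem=[0,0,0,0]
After op 11 (-): stack=[0,12,3] mem=[0,0,0,0]
After op 12 (swap): stack=[0,3,12] mem=[0,0,0,0]
After op 13 (pop): stack=[0,3] mem=[0,0,0,0]
After op 14 (/): stack=[0] mem=[0,0,0,0]

Answer: [0]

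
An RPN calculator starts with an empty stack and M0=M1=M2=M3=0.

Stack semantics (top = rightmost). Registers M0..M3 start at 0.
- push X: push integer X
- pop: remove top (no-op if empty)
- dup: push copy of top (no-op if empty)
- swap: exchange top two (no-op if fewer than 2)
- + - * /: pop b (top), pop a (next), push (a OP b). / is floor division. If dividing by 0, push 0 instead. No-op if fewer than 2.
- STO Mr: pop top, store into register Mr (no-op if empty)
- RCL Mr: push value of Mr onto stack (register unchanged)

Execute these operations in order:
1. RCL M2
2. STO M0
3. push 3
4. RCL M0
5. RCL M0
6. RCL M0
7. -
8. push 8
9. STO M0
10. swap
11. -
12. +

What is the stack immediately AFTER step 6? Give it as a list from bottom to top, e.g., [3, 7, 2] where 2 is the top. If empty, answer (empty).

After op 1 (RCL M2): stack=[0] mem=[0,0,0,0]
After op 2 (STO M0): stack=[empty] mem=[0,0,0,0]
After op 3 (push 3): stack=[3] mem=[0,0,0,0]
After op 4 (RCL M0): stack=[3,0] mem=[0,0,0,0]
After op 5 (RCL M0): stack=[3,0,0] mem=[0,0,0,0]
After op 6 (RCL M0): stack=[3,0,0,0] mem=[0,0,0,0]

[3, 0, 0, 0]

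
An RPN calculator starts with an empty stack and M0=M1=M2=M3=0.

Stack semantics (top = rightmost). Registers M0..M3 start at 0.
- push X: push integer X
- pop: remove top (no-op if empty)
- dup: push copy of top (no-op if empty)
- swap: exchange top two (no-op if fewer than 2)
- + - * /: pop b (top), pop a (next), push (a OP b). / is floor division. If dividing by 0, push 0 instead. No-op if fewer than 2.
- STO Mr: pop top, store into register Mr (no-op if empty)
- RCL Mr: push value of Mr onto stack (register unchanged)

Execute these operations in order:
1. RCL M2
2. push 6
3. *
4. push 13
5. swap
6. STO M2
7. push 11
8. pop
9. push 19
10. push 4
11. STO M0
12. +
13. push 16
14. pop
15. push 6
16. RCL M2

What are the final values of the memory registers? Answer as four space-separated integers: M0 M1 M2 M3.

Answer: 4 0 0 0

Derivation:
After op 1 (RCL M2): stack=[0] mem=[0,0,0,0]
After op 2 (push 6): stack=[0,6] mem=[0,0,0,0]
After op 3 (*): stack=[0] mem=[0,0,0,0]
After op 4 (push 13): stack=[0,13] mem=[0,0,0,0]
After op 5 (swap): stack=[13,0] mem=[0,0,0,0]
After op 6 (STO M2): stack=[13] mem=[0,0,0,0]
After op 7 (push 11): stack=[13,11] mem=[0,0,0,0]
After op 8 (pop): stack=[13] mem=[0,0,0,0]
After op 9 (push 19): stack=[13,19] mem=[0,0,0,0]
After op 10 (push 4): stack=[13,19,4] mem=[0,0,0,0]
After op 11 (STO M0): stack=[13,19] mem=[4,0,0,0]
After op 12 (+): stack=[32] mem=[4,0,0,0]
After op 13 (push 16): stack=[32,16] mem=[4,0,0,0]
After op 14 (pop): stack=[32] mem=[4,0,0,0]
After op 15 (push 6): stack=[32,6] mem=[4,0,0,0]
After op 16 (RCL M2): stack=[32,6,0] mem=[4,0,0,0]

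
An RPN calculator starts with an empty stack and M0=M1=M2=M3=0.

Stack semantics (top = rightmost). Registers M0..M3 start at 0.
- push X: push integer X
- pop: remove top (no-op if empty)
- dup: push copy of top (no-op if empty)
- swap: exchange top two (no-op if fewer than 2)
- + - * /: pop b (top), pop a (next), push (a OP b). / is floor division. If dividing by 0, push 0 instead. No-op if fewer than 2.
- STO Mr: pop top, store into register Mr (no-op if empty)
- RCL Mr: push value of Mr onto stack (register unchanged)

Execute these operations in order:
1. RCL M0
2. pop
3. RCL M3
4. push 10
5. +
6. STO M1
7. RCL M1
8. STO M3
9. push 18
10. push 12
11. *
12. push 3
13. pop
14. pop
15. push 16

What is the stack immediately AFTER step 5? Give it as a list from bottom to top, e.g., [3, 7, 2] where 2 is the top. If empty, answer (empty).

After op 1 (RCL M0): stack=[0] mem=[0,0,0,0]
After op 2 (pop): stack=[empty] mem=[0,0,0,0]
After op 3 (RCL M3): stack=[0] mem=[0,0,0,0]
After op 4 (push 10): stack=[0,10] mem=[0,0,0,0]
After op 5 (+): stack=[10] mem=[0,0,0,0]

[10]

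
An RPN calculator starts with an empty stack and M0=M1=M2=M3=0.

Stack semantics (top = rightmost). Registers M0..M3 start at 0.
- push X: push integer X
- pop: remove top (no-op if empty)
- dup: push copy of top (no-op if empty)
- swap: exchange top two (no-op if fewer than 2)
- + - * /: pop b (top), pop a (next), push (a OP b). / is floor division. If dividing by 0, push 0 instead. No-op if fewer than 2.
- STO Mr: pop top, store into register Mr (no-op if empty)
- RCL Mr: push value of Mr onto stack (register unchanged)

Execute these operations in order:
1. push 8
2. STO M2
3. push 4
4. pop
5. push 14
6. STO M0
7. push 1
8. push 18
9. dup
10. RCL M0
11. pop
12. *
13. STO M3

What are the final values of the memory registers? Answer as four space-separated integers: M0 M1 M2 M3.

Answer: 14 0 8 324

Derivation:
After op 1 (push 8): stack=[8] mem=[0,0,0,0]
After op 2 (STO M2): stack=[empty] mem=[0,0,8,0]
After op 3 (push 4): stack=[4] mem=[0,0,8,0]
After op 4 (pop): stack=[empty] mem=[0,0,8,0]
After op 5 (push 14): stack=[14] mem=[0,0,8,0]
After op 6 (STO M0): stack=[empty] mem=[14,0,8,0]
After op 7 (push 1): stack=[1] mem=[14,0,8,0]
After op 8 (push 18): stack=[1,18] mem=[14,0,8,0]
After op 9 (dup): stack=[1,18,18] mem=[14,0,8,0]
After op 10 (RCL M0): stack=[1,18,18,14] mem=[14,0,8,0]
After op 11 (pop): stack=[1,18,18] mem=[14,0,8,0]
After op 12 (*): stack=[1,324] mem=[14,0,8,0]
After op 13 (STO M3): stack=[1] mem=[14,0,8,324]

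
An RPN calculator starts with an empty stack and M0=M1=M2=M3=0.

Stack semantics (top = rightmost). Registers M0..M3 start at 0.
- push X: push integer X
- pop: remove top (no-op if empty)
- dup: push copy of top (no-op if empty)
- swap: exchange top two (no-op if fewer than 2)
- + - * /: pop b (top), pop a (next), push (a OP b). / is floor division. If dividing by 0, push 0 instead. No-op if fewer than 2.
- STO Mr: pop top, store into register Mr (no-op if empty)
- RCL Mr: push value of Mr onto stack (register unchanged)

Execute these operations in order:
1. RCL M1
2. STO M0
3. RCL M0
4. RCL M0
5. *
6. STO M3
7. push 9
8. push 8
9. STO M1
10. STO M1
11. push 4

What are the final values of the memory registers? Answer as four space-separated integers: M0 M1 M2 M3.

After op 1 (RCL M1): stack=[0] mem=[0,0,0,0]
After op 2 (STO M0): stack=[empty] mem=[0,0,0,0]
After op 3 (RCL M0): stack=[0] mem=[0,0,0,0]
After op 4 (RCL M0): stack=[0,0] mem=[0,0,0,0]
After op 5 (*): stack=[0] mem=[0,0,0,0]
After op 6 (STO M3): stack=[empty] mem=[0,0,0,0]
After op 7 (push 9): stack=[9] mem=[0,0,0,0]
After op 8 (push 8): stack=[9,8] mem=[0,0,0,0]
After op 9 (STO M1): stack=[9] mem=[0,8,0,0]
After op 10 (STO M1): stack=[empty] mem=[0,9,0,0]
After op 11 (push 4): stack=[4] mem=[0,9,0,0]

Answer: 0 9 0 0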